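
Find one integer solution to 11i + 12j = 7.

Step 1: Check solvability.
gcd(11, 12) = 1
Since 1 divides 7, solutions exist.

Step 2: Apply extended Euclidean algorithm to find gcd.
We find integers such that 11*x0 + 12*y0 = 1

Step 3: Scale the particular solution.
Multiply by 7/1 = 7:
i = -7, j = 7

Step 4: Verify.
11*(-7) + 12*(7) = 7 = 7 ✓

i = -7, j = 7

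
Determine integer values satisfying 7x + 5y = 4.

Step 1: Check solvability.
gcd(7, 5) = 1
Since 1 divides 4, solutions exist.

Step 2: Apply extended Euclidean algorithm to find gcd.
We find integers such that 7*x0 + 5*y0 = 1

Step 3: Scale the particular solution.
Multiply by 4/1 = 4:
x = -8, y = 12

Step 4: Verify.
7*(-8) + 5*(12) = 4 = 4 ✓

x = -8, y = 12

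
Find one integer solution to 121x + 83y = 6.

Step 1: Check solvability.
gcd(121, 83) = 1
Since 1 divides 6, solutions exist.

Step 2: Apply extended Euclidean algorithm to find gcd.
We find integers such that 121*x0 + 83*y0 = 1

Step 3: Scale the particular solution.
Multiply by 6/1 = 6:
x = -144, y = 210

Step 4: Verify.
121*(-144) + 83*(210) = 6 = 6 ✓

x = -144, y = 210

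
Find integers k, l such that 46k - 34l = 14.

Step 1: Check solvability.
gcd(46, 34) = 2
Since 2 divides 14, solutions exist.

Step 2: Apply extended Euclidean algorithm to find gcd.
We find integers such that 46*x0 + 34*y0 = 2

Step 3: Scale the particular solution.
Multiply by 14/2 = 7:
k = 21, l = 28

Step 4: Verify.
46*(21) - 34*(28) = 14 = 14 ✓

k = 21, l = 28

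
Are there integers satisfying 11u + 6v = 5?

Step 1: Compute gcd(11, 6).
gcd(11, 6) = 1

Step 2: Check divisibility.
Does 1 divide 5? 5 = 1 x 5, so yes.

By the theorem on linear Diophantine equations, 11u + 6v = 5 has integer solutions if and only if gcd(11, 6) divides 5. Since 1 | 5, solutions exist.

Yes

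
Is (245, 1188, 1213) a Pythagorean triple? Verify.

Compute a² + b² = 245² + 1188² = 60025 + 1411344 = 1471369
Compute c² = 1213² = 1471369
Since 1471369 = 1471369, confirmed.

Yes, it is a Pythagorean triple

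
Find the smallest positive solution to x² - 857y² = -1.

We need x² = 857y² - 1. Try successive y:
y = 1: x² = 857·1² - 1 = 856, not a perfect square
y = 2: x² = 857·2² - 1 = 3427, not a perfect square
y = 3: x² = 857·3² - 1 = 7712, not a perfect square
...
y = 277325: x² = 857·277325² - 1 = 65911146370624 = 8118568² ✓
Check: 8118568² - 857·277325² = 65911146370624 - 65911146370625 = -1 ✓

x = 8118568, y = 277325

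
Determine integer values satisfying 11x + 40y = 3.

Step 1: Check solvability.
gcd(11, 40) = 1
Since 1 divides 3, solutions exist.

Step 2: Apply extended Euclidean algorithm to find gcd.
We find integers such that 11*x0 + 40*y0 = 1

Step 3: Scale the particular solution.
Multiply by 3/1 = 3:
x = 33, y = -9

Step 4: Verify.
11*(33) + 40*(-9) = 3 = 3 ✓

x = 33, y = -9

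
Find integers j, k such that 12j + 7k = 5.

Step 1: Check solvability.
gcd(12, 7) = 1
Since 1 divides 5, solutions exist.

Step 2: Apply extended Euclidean algorithm to find gcd.
We find integers such that 12*x0 + 7*y0 = 1

Step 3: Scale the particular solution.
Multiply by 5/1 = 5:
j = 15, k = -25

Step 4: Verify.
12*(15) + 7*(-25) = 5 = 5 ✓

j = 15, k = -25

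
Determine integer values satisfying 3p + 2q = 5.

Step 1: Check solvability.
gcd(3, 2) = 1
Since 1 divides 5, solutions exist.

Step 2: Apply extended Euclidean algorithm to find gcd.
We find integers such that 3*x0 + 2*y0 = 1

Step 3: Scale the particular solution.
Multiply by 5/1 = 5:
p = 5, q = -5

Step 4: Verify.
3*(5) + 2*(-5) = 5 = 5 ✓

p = 5, q = -5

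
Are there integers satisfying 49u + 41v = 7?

Step 1: Compute gcd(49, 41).
gcd(49, 41) = 1

Step 2: Check divisibility.
Does 1 divide 7? 7 = 1 x 7, so yes.

By the theorem on linear Diophantine equations, 49u + 41v = 7 has integer solutions if and only if gcd(49, 41) divides 7. Since 1 | 7, solutions exist.

Yes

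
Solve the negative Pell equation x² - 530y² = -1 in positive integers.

We need x² = 530y² - 1. Try successive y:
y = 1: x² = 530·1² - 1 = 529 = 23² ✓
Check: 23² - 530·1² = 529 - 530 = -1 ✓

x = 23, y = 1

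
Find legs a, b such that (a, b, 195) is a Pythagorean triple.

We need a² + b² = 195² = 38025.
Trying: 99² + 168² = 9801 + 28224 = 38025 ✓

(99, 168, 195)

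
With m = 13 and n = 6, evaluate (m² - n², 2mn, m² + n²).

a = m² - n² = 169 - 36 = 133
b = 2mn = 2·13·6 = 156
c = m² + n² = 169 + 36 = 205
Verify: 133² + 156² = 17689 + 24336 = 42025 = 205² ✓

(133, 156, 205)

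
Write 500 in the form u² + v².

We need to find integers u, v > 0 such that u² + v² = 500.
Trying u = 4: v² = 500 - 4² = 500 - 16 = 484
v = 22
Check: 4² + 22² = 16 + 484 = 500 ✓

500 = 4² + 22²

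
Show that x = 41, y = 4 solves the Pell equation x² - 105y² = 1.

Compute x² = 41² = 1681
Compute 105y² = 105·4² = 105·16 = 1680
x² - 105y² = 1681 - 1680 = 1
Since this equals 1, (41, 4) is a solution.

Yes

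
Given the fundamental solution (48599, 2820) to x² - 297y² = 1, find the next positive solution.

Solutions to x² - Dy² = 1 are generated by powers of (x₀ + y₀√D).
The next solution satisfies x₁ + y₁√297 = (x₀ + y₀√297)², giving:
x₁ = x₀² + 297y₀² = 48599² + 297·2820² = 2361862801 + 2361862800 = 4723725601
y₁ = 2x₀y₀ = 2·48599·2820 = 274098360

Verify: 4723725601² - 297·274098360² = 22313583553542811201 - 22313583553542811200 = 1 ✓

x = 4723725601, y = 274098360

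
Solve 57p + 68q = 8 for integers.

Step 1: Check solvability.
gcd(57, 68) = 1
Since 1 divides 8, solutions exist.

Step 2: Apply extended Euclidean algorithm to find gcd.
We find integers such that 57*x0 + 68*y0 = 1

Step 3: Scale the particular solution.
Multiply by 8/1 = 8:
p = -248, q = 208

Step 4: Verify.
57*(-248) + 68*(208) = 8 = 8 ✓

p = -248, q = 208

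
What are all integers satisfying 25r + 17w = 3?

Step 1: Compute gcd(25, 17) = 1.
Since 1 divides 3, solutions exist.

Step 2: Find a particular solution using extended Euclidean algorithm.
We get r₀ = -6, w₀ = 9.
Check: 25*-6 + 17*9 = 3 = 3 ✓

Step 3: Write the general solution.
r = -6 + (17/1)t = -6 + 17t
w = 9 - (25/1)t = 9 - 25t
for any integer t.

r = -6 + 17t, w = 9 - 25t for integer t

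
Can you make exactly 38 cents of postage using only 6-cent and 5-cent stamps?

We need non-negative x, y with 6x + 5y = 38.
gcd(6, 5) = 1 divides 38, so integer solutions exist.
Search for a non-negative one: x = 3 gives 5y = 38 - 18 = 20, so y = 4.
Check: 6·3 + 5·4 = 38 ✓

Yes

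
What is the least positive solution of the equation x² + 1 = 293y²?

We need x² = 293y² - 1. Try successive y:
y = 1: x² = 293·1² - 1 = 292, not a perfect square
y = 2: x² = 293·2² - 1 = 1171, not a perfect square
y = 3: x² = 293·3² - 1 = 2636, not a perfect square
...
y = 145: x² = 293·145² - 1 = 6160324 = 2482² ✓
Check: 2482² - 293·145² = 6160324 - 6160325 = -1 ✓

x = 2482, y = 145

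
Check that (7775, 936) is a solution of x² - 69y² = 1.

Compute x² = 7775² = 60450625
Compute 69y² = 69·936² = 69·876096 = 60450624
x² - 69y² = 60450625 - 60450624 = 1
Since this equals 1, (7775, 936) is a solution.

Yes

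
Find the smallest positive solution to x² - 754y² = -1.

We need x² = 754y² - 1. Try successive y:
y = 1: x² = 754·1² - 1 = 753, not a perfect square
y = 2: x² = 754·2² - 1 = 3015, not a perfect square
y = 3: x² = 754·3² - 1 = 6785, not a perfect square
...
y = 745: x² = 754·745² - 1 = 418488849 = 20457² ✓
Check: 20457² - 754·745² = 418488849 - 418488850 = -1 ✓

x = 20457, y = 745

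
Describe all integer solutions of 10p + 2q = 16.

Step 1: Compute gcd(10, 2) = 2.
Since 2 divides 16, solutions exist.

Step 2: Find a particular solution using extended Euclidean algorithm.
We get p₀ = 0, q₀ = 8.
Check: 10*0 + 2*8 = 16 = 16 ✓

Step 3: Write the general solution.
p = 0 + (2/2)t = 0 + 1t
q = 8 - (10/2)t = 8 - 5t
for any integer t.

p = 0 + 1t, q = 8 - 5t for integer t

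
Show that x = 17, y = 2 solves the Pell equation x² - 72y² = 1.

Compute x² = 17² = 289
Compute 72y² = 72·2² = 72·4 = 288
x² - 72y² = 289 - 288 = 1
Since this equals 1, (17, 2) is a solution.

Yes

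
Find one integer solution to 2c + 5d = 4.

Step 1: Check solvability.
gcd(2, 5) = 1
Since 1 divides 4, solutions exist.

Step 2: Apply extended Euclidean algorithm to find gcd.
We find integers such that 2*x0 + 5*y0 = 1

Step 3: Scale the particular solution.
Multiply by 4/1 = 4:
c = -8, d = 4

Step 4: Verify.
2*(-8) + 5*(4) = 4 = 4 ✓

c = -8, d = 4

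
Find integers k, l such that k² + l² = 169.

We need to find integers k, l > 0 such that k² + l² = 169.
Trying k = 5: l² = 169 - 5² = 169 - 25 = 144
l = 12
Check: 5² + 12² = 25 + 144 = 169 ✓

169 = 5² + 12²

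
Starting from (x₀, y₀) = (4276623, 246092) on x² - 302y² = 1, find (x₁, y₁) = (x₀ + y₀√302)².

Solutions to x² - Dy² = 1 are generated by powers of (x₀ + y₀√D).
The next solution satisfies x₁ + y₁√302 = (x₀ + y₀√302)², giving:
x₁ = x₀² + 302y₀² = 4276623² + 302·246092² = 18289504284129 + 18289504284128 = 36579008568257
y₁ = 2x₀y₀ = 2·4276623·246092 = 2104885414632

Verify: 36579008568257² - 302·2104885414632² = 1338023867836619021028018049 - 1338023867836619021028018048 = 1 ✓

x = 36579008568257, y = 2104885414632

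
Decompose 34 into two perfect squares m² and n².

We need to find integers m, n > 0 such that m² + n² = 34.
Trying m = 3: n² = 34 - 3² = 34 - 9 = 25
n = 5
Check: 3² + 5² = 9 + 25 = 34 ✓

34 = 3² + 5²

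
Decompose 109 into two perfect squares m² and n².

We need to find integers m, n > 0 such that m² + n² = 109.
Trying m = 3: n² = 109 - 3² = 109 - 9 = 100
n = 10
Check: 3² + 10² = 9 + 100 = 109 ✓

109 = 3² + 10²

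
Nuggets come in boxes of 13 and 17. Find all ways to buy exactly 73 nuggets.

We need non-negative integers (x, y) with 13x + 17y = 73.
For each x in 0..5, check if 73 - 13x is a non-negative multiple of 17.
x = 3: 17y = 34, y = 2 ✓

(3 boxes of 13, 2 boxes of 17)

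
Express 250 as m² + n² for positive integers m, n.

We need to find integers m, n > 0 such that m² + n² = 250.
Trying m = 5: n² = 250 - 5² = 250 - 25 = 225
n = 15
Check: 5² + 15² = 25 + 225 = 250 ✓

250 = 5² + 15²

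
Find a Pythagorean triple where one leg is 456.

We need the other leg and hypotenuse such that 456² + x² = c².
Take x = 217, c = 505: 456² + 217² = 207936 + 47089 = 255025 = 505² ✓
Triple: (217, 456, 505)

(217, 456, 505)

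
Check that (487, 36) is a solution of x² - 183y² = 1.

Compute x² = 487² = 237169
Compute 183y² = 183·36² = 183·1296 = 237168
x² - 183y² = 237169 - 237168 = 1
Since this equals 1, (487, 36) is a solution.

Yes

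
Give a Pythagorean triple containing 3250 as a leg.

We need the other leg and hypotenuse such that 3250² + x² = c².
Take x = 2280, c = 3970: 3250² + 2280² = 10562500 + 5198400 = 15760900 = 3970² ✓
Triple: (3250, 2280, 3970)

(3250, 2280, 3970)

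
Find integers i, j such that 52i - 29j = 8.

Step 1: Check solvability.
gcd(52, 29) = 1
Since 1 divides 8, solutions exist.

Step 2: Apply extended Euclidean algorithm to find gcd.
We find integers such that 52*x0 + 29*y0 = 1

Step 3: Scale the particular solution.
Multiply by 8/1 = 8:
i = -40, j = -72

Step 4: Verify.
52*(-40) - 29*(-72) = 8 = 8 ✓

i = -40, j = -72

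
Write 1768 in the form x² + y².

We need to find integers x, y > 0 such that x² + y² = 1768.
Trying x = 2: y² = 1768 - 2² = 1768 - 4 = 1764
y = 42
Check: 2² + 42² = 4 + 1764 = 1768 ✓

1768 = 2² + 42²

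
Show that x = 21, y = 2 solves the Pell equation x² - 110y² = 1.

Compute x² = 21² = 441
Compute 110y² = 110·2² = 110·4 = 440
x² - 110y² = 441 - 440 = 1
Since this equals 1, (21, 2) is a solution.

Yes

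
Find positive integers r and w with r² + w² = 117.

We need to find integers r, w > 0 such that r² + w² = 117.
Trying r = 6: w² = 117 - 6² = 117 - 36 = 81
w = 9
Check: 6² + 9² = 36 + 81 = 117 ✓

117 = 6² + 9²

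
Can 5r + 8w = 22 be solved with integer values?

Step 1: Compute gcd(5, 8).
gcd(5, 8) = 1

Step 2: Check divisibility.
Does 1 divide 22? 22 = 1 x 22, so yes.

By the theorem on linear Diophantine equations, 5r + 8w = 22 has integer solutions if and only if gcd(5, 8) divides 22. Since 1 | 22, solutions exist.

Yes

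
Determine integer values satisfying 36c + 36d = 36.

Step 1: Check solvability.
gcd(36, 36) = 36
Since 36 divides 36, solutions exist.

Step 2: Apply extended Euclidean algorithm to find gcd.
We find integers such that 36*x0 + 36*y0 = 36

Step 3: Scale the particular solution.
Multiply by 36/36 = 1:
c = 0, d = 1

Step 4: Verify.
36*(0) + 36*(1) = 36 = 36 ✓

c = 0, d = 1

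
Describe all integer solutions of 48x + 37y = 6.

Step 1: Compute gcd(48, 37) = 1.
Since 1 divides 6, solutions exist.

Step 2: Find a particular solution using extended Euclidean algorithm.
We get x₀ = -60, y₀ = 78.
Check: 48*-60 + 37*78 = 6 = 6 ✓

Step 3: Write the general solution.
x = -60 + (37/1)t = -60 + 37t
y = 78 - (48/1)t = 78 - 48t
for any integer t.

x = -60 + 37t, y = 78 - 48t for integer t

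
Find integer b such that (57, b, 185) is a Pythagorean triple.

b² = c² - a² = 185² - 57² = 34225 - 3249 = 30976
b = sqrt(30976) = 176

176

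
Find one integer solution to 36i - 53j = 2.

Step 1: Check solvability.
gcd(36, 53) = 1
Since 1 divides 2, solutions exist.

Step 2: Apply extended Euclidean algorithm to find gcd.
We find integers such that 36*x0 + 53*y0 = 1

Step 3: Scale the particular solution.
Multiply by 2/1 = 2:
i = -50, j = -34

Step 4: Verify.
36*(-50) - 53*(-34) = 2 = 2 ✓

i = -50, j = -34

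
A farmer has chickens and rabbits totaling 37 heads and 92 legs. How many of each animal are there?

Let c = chickens, r = rabbits.
Heads: c + r = 37
Legs: 2c + 4r = 92
From the first equation, c = 37 - r. Substitute:
2(37 - r) + 4r = 92
74 + 2r = 92
r = (92 - 74)/2 = 9
c = 37 - 9 = 28

Chickens: 28, Rabbits: 9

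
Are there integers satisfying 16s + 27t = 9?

Step 1: Compute gcd(16, 27).
gcd(16, 27) = 1

Step 2: Check divisibility.
Does 1 divide 9? 9 = 1 x 9, so yes.

By the theorem on linear Diophantine equations, 16s + 27t = 9 has integer solutions if and only if gcd(16, 27) divides 9. Since 1 | 9, solutions exist.

Yes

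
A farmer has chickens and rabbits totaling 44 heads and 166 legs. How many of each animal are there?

Let c = chickens, r = rabbits.
Heads: c + r = 44
Legs: 2c + 4r = 166
From the first equation, c = 44 - r. Substitute:
2(44 - r) + 4r = 166
88 + 2r = 166
r = (166 - 88)/2 = 39
c = 44 - 39 = 5

Chickens: 5, Rabbits: 39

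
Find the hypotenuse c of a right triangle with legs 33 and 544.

c² = a² + b² = 33² + 544² = 1089 + 295936 = 297025
c = 545

545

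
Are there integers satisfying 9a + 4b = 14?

Step 1: Compute gcd(9, 4).
gcd(9, 4) = 1

Step 2: Check divisibility.
Does 1 divide 14? 14 = 1 x 14, so yes.

By the theorem on linear Diophantine equations, 9a + 4b = 14 has integer solutions if and only if gcd(9, 4) divides 14. Since 1 | 14, solutions exist.

Yes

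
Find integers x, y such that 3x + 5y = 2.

Step 1: Check solvability.
gcd(3, 5) = 1
Since 1 divides 2, solutions exist.

Step 2: Apply extended Euclidean algorithm to find gcd.
We find integers such that 3*x0 + 5*y0 = 1

Step 3: Scale the particular solution.
Multiply by 2/1 = 2:
x = 4, y = -2

Step 4: Verify.
3*(4) + 5*(-2) = 2 = 2 ✓

x = 4, y = -2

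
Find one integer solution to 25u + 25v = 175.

Step 1: Check solvability.
gcd(25, 25) = 25
Since 25 divides 175, solutions exist.

Step 2: Apply extended Euclidean algorithm to find gcd.
We find integers such that 25*x0 + 25*y0 = 25

Step 3: Scale the particular solution.
Multiply by 175/25 = 7:
u = 0, v = 7

Step 4: Verify.
25*(0) + 25*(7) = 175 = 175 ✓

u = 0, v = 7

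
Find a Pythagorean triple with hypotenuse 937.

We need a² + b² = 937² = 877969.
Trying: 215² + 912² = 46225 + 831744 = 877969 ✓

(215, 912, 937)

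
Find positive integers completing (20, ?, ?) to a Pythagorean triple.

We need the other leg and hypotenuse such that 20² + x² = c².
Take x = 99, c = 101: 20² + 99² = 400 + 9801 = 10201 = 101² ✓
Triple: (99, 20, 101)

(99, 20, 101)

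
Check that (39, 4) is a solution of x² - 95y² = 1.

Compute x² = 39² = 1521
Compute 95y² = 95·4² = 95·16 = 1520
x² - 95y² = 1521 - 1520 = 1
Since this equals 1, (39, 4) is a solution.

Yes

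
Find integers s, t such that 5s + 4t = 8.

Step 1: Check solvability.
gcd(5, 4) = 1
Since 1 divides 8, solutions exist.

Step 2: Apply extended Euclidean algorithm to find gcd.
We find integers such that 5*x0 + 4*y0 = 1

Step 3: Scale the particular solution.
Multiply by 8/1 = 8:
s = 8, t = -8

Step 4: Verify.
5*(8) + 4*(-8) = 8 = 8 ✓

s = 8, t = -8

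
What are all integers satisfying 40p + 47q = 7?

Step 1: Compute gcd(40, 47) = 1.
Since 1 divides 7, solutions exist.

Step 2: Find a particular solution using extended Euclidean algorithm.
We get p₀ = 140, q₀ = -119.
Check: 40*140 + 47*-119 = 7 = 7 ✓

Step 3: Write the general solution.
p = 140 + (47/1)t = 140 + 47t
q = -119 - (40/1)t = -119 - 40t
for any integer t.

p = 140 + 47t, q = -119 - 40t for integer t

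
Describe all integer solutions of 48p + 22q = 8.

Step 1: Compute gcd(48, 22) = 2.
Since 2 divides 8, solutions exist.

Step 2: Find a particular solution using extended Euclidean algorithm.
We get p₀ = -20, q₀ = 44.
Check: 48*-20 + 22*44 = 8 = 8 ✓

Step 3: Write the general solution.
p = -20 + (22/2)t = -20 + 11t
q = 44 - (48/2)t = 44 - 24t
for any integer t.

p = -20 + 11t, q = 44 - 24t for integer t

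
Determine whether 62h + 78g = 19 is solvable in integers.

Step 1: Compute gcd(62, 78).
gcd(62, 78) = 2

Step 2: Check divisibility.
Does 2 divide 19? 19 = 2 x 9 + 1, so no.

By the theorem on linear Diophantine equations, 62h + 78g = 19 has integer solutions if and only if gcd(62, 78) divides 19. Since 2 does not divide 19, no solutions exist.

No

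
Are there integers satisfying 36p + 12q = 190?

Step 1: Compute gcd(36, 12).
gcd(36, 12) = 12

Step 2: Check divisibility.
Does 12 divide 190? 190 = 12 x 15 + 10, so no.

By the theorem on linear Diophantine equations, 36p + 12q = 190 has integer solutions if and only if gcd(36, 12) divides 190. Since 12 does not divide 190, no solutions exist.

No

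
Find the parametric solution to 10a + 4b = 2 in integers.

Step 1: Compute gcd(10, 4) = 2.
Since 2 divides 2, solutions exist.

Step 2: Find a particular solution using extended Euclidean algorithm.
We get a₀ = 1, b₀ = -2.
Check: 10*1 + 4*-2 = 2 = 2 ✓

Step 3: Write the general solution.
a = 1 + (4/2)t = 1 + 2t
b = -2 - (10/2)t = -2 - 5t
for any integer t.

a = 1 + 2t, b = -2 - 5t for integer t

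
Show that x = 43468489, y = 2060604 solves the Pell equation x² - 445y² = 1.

Compute x² = 43468489² = 1889509535943121
Compute 445y² = 445·2060604² = 445·4246088844816 = 1889509535943120
x² - 445y² = 1889509535943121 - 1889509535943120 = 1
Since this equals 1, (43468489, 2060604) is a solution.

Yes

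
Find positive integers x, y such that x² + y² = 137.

Search for x with 137 - x² a perfect square.
x = 4: 137 - 4² = 137 - 16 = 121 = 11² ✓
So x = 4, y = 11.

x = 4, y = 11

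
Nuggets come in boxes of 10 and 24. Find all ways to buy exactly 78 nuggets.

We need non-negative integers (x, y) with 10x + 24y = 78.
For each x in 0..7, check if 78 - 10x is a non-negative multiple of 24.
x = 3: 24y = 48, y = 2 ✓

(3 boxes of 10, 2 boxes of 24)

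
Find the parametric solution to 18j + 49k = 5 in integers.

Step 1: Compute gcd(18, 49) = 1.
Since 1 divides 5, solutions exist.

Step 2: Find a particular solution using extended Euclidean algorithm.
We get j₀ = -95, k₀ = 35.
Check: 18*-95 + 49*35 = 5 = 5 ✓

Step 3: Write the general solution.
j = -95 + (49/1)t = -95 + 49t
k = 35 - (18/1)t = 35 - 18t
for any integer t.

j = -95 + 49t, k = 35 - 18t for integer t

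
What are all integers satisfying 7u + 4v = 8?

Step 1: Compute gcd(7, 4) = 1.
Since 1 divides 8, solutions exist.

Step 2: Find a particular solution using extended Euclidean algorithm.
We get u₀ = -8, v₀ = 16.
Check: 7*-8 + 4*16 = 8 = 8 ✓

Step 3: Write the general solution.
u = -8 + (4/1)t = -8 + 4t
v = 16 - (7/1)t = 16 - 7t
for any integer t.

u = -8 + 4t, v = 16 - 7t for integer t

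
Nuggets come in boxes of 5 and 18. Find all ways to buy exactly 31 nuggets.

We need non-negative integers (x, y) with 5x + 18y = 31.
For each x in 0..6, check if 31 - 5x is a non-negative multiple of 18.
No x yields an integer y ≥ 0.

No solution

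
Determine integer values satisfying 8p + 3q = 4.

Step 1: Check solvability.
gcd(8, 3) = 1
Since 1 divides 4, solutions exist.

Step 2: Apply extended Euclidean algorithm to find gcd.
We find integers such that 8*x0 + 3*y0 = 1

Step 3: Scale the particular solution.
Multiply by 4/1 = 4:
p = -4, q = 12

Step 4: Verify.
8*(-4) + 3*(12) = 4 = 4 ✓

p = -4, q = 12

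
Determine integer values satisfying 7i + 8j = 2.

Step 1: Check solvability.
gcd(7, 8) = 1
Since 1 divides 2, solutions exist.

Step 2: Apply extended Euclidean algorithm to find gcd.
We find integers such that 7*x0 + 8*y0 = 1

Step 3: Scale the particular solution.
Multiply by 2/1 = 2:
i = -2, j = 2

Step 4: Verify.
7*(-2) + 8*(2) = 2 = 2 ✓

i = -2, j = 2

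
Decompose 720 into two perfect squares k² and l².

We need to find integers k, l > 0 such that k² + l² = 720.
Trying k = 12: l² = 720 - 12² = 720 - 144 = 576
l = 24
Check: 12² + 24² = 144 + 576 = 720 ✓

720 = 12² + 24²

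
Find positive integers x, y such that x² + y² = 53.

Search for x with 53 - x² a perfect square.
x = 2: 53 - 2² = 53 - 4 = 49 = 7² ✓
So x = 2, y = 7.

x = 2, y = 7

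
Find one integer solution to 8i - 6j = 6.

Step 1: Check solvability.
gcd(8, 6) = 2
Since 2 divides 6, solutions exist.

Step 2: Apply extended Euclidean algorithm to find gcd.
We find integers such that 8*x0 + 6*y0 = 2

Step 3: Scale the particular solution.
Multiply by 6/2 = 3:
i = 3, j = 3

Step 4: Verify.
8*(3) - 6*(3) = 6 = 6 ✓

i = 3, j = 3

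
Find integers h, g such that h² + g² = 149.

We need to find integers h, g > 0 such that h² + g² = 149.
Trying h = 7: g² = 149 - 7² = 149 - 49 = 100
g = 10
Check: 7² + 10² = 49 + 100 = 149 ✓

149 = 7² + 10²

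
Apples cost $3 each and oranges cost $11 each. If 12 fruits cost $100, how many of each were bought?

Let a = apples, o = oranges.
a + o = 12
3a + 11o = 100
Substitute o = 12 - a:
3a + 11(12 - a) = 100
(3 - 11)a = 100 - 132
-8a = -32
a = 4, o = 12 - 4 = 8

Apples: 4, Oranges: 8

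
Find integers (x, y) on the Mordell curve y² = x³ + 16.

Try small integer x values and check whether x³ + 16 is a perfect square.
x = 0: x³ + 16 = 0³ + 16 = 0 + 16 = 16
Is 16 a perfect square? 4² = 16 ✓
So (x, y) = (0, 4) is a solution.

x = 0, y = 4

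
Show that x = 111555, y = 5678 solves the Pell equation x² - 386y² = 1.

Compute x² = 111555² = 12444518025
Compute 386y² = 386·5678² = 386·32239684 = 12444518024
x² - 386y² = 12444518025 - 12444518024 = 1
Since this equals 1, (111555, 5678) is a solution.

Yes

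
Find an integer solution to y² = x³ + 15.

Try small integer x values and check whether x³ + 15 is a perfect square.
x = 1: x³ + 15 = 1³ + 15 = 1 + 15 = 16
Is 16 a perfect square? 4² = 16 ✓
So (x, y) = (1, 4) is a solution.

x = 1, y = 4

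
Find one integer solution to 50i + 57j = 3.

Step 1: Check solvability.
gcd(50, 57) = 1
Since 1 divides 3, solutions exist.

Step 2: Apply extended Euclidean algorithm to find gcd.
We find integers such that 50*x0 + 57*y0 = 1

Step 3: Scale the particular solution.
Multiply by 3/1 = 3:
i = 24, j = -21

Step 4: Verify.
50*(24) + 57*(-21) = 3 = 3 ✓

i = 24, j = -21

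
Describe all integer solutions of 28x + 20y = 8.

Step 1: Compute gcd(28, 20) = 4.
Since 4 divides 8, solutions exist.

Step 2: Find a particular solution using extended Euclidean algorithm.
We get x₀ = -4, y₀ = 6.
Check: 28*-4 + 20*6 = 8 = 8 ✓

Step 3: Write the general solution.
x = -4 + (20/4)t = -4 + 5t
y = 6 - (28/4)t = 6 - 7t
for any integer t.

x = -4 + 5t, y = 6 - 7t for integer t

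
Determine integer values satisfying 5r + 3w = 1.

Step 1: Check solvability.
gcd(5, 3) = 1
Since 1 divides 1, solutions exist.

Step 2: Apply extended Euclidean algorithm to find gcd.
We find integers such that 5*x0 + 3*y0 = 1

Step 3: Scale the particular solution.
Multiply by 1/1 = 1:
r = -1, w = 2

Step 4: Verify.
5*(-1) + 3*(2) = 1 = 1 ✓

r = -1, w = 2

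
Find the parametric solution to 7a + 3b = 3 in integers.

Step 1: Compute gcd(7, 3) = 1.
Since 1 divides 3, solutions exist.

Step 2: Find a particular solution using extended Euclidean algorithm.
We get a₀ = 3, b₀ = -6.
Check: 7*3 + 3*-6 = 3 = 3 ✓

Step 3: Write the general solution.
a = 3 + (3/1)t = 3 + 3t
b = -6 - (7/1)t = -6 - 7t
for any integer t.

a = 3 + 3t, b = -6 - 7t for integer t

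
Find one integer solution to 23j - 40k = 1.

Step 1: Check solvability.
gcd(23, 40) = 1
Since 1 divides 1, solutions exist.

Step 2: Apply extended Euclidean algorithm to find gcd.
We find integers such that 23*x0 + 40*y0 = 1

Step 3: Scale the particular solution.
Multiply by 1/1 = 1:
j = 7, k = 4

Step 4: Verify.
23*(7) - 40*(4) = 1 = 1 ✓

j = 7, k = 4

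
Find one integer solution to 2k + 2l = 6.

Step 1: Check solvability.
gcd(2, 2) = 2
Since 2 divides 6, solutions exist.

Step 2: Apply extended Euclidean algorithm to find gcd.
We find integers such that 2*x0 + 2*y0 = 2

Step 3: Scale the particular solution.
Multiply by 6/2 = 3:
k = 0, l = 3

Step 4: Verify.
2*(0) + 2*(3) = 6 = 6 ✓

k = 0, l = 3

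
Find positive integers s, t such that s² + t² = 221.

Search for s with 221 - s² a perfect square.
s = 5: 221 - 5² = 221 - 25 = 196 = 14² ✓
So s = 5, t = 14.

s = 5, t = 14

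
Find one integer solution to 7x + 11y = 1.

Step 1: Check solvability.
gcd(7, 11) = 1
Since 1 divides 1, solutions exist.

Step 2: Apply extended Euclidean algorithm to find gcd.
We find integers such that 7*x0 + 11*y0 = 1

Step 3: Scale the particular solution.
Multiply by 1/1 = 1:
x = -3, y = 2

Step 4: Verify.
7*(-3) + 11*(2) = 1 = 1 ✓

x = -3, y = 2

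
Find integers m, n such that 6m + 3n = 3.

Step 1: Check solvability.
gcd(6, 3) = 3
Since 3 divides 3, solutions exist.

Step 2: Apply extended Euclidean algorithm to find gcd.
We find integers such that 6*x0 + 3*y0 = 3

Step 3: Scale the particular solution.
Multiply by 3/3 = 1:
m = 0, n = 1

Step 4: Verify.
6*(0) + 3*(1) = 3 = 3 ✓

m = 0, n = 1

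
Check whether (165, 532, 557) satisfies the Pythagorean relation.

Compute a² + b²:
165² + 532² = 27225 + 283024 = 310249
Compute c²:
557² = 310249
Since 310249 = 310249, it is a Pythagorean triple.

Yes, it is a Pythagorean triple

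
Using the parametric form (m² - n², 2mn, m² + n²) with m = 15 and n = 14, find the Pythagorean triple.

a = m² - n² = 225 - 196 = 29
b = 2mn = 2·15·14 = 420
c = m² + n² = 225 + 196 = 421
Verify: 29² + 420² = 841 + 176400 = 177241 = 421² ✓

(29, 420, 421)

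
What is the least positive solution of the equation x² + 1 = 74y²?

We need x² = 74y² - 1. Try successive y:
y = 1: x² = 74·1² - 1 = 73, not a perfect square
y = 2: x² = 74·2² - 1 = 295, not a perfect square
y = 3: x² = 74·3² - 1 = 665, not a perfect square
...
y = 5: x² = 74·5² - 1 = 1849 = 43² ✓
Check: 43² - 74·5² = 1849 - 1850 = -1 ✓

x = 43, y = 5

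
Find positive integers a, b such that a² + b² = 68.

Search for a with 68 - a² a perfect square.
a = 2: 68 - 2² = 68 - 4 = 64 = 8² ✓
So a = 2, b = 8.

a = 2, b = 8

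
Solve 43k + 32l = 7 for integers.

Step 1: Check solvability.
gcd(43, 32) = 1
Since 1 divides 7, solutions exist.

Step 2: Apply extended Euclidean algorithm to find gcd.
We find integers such that 43*x0 + 32*y0 = 1

Step 3: Scale the particular solution.
Multiply by 7/1 = 7:
k = 21, l = -28

Step 4: Verify.
43*(21) + 32*(-28) = 7 = 7 ✓

k = 21, l = -28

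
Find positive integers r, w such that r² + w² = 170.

Search for r with 170 - r² a perfect square.
r = 1: 170 - 1² = 170 - 1 = 169 = 13² ✓
So r = 1, w = 13.

r = 1, w = 13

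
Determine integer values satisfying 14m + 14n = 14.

Step 1: Check solvability.
gcd(14, 14) = 14
Since 14 divides 14, solutions exist.

Step 2: Apply extended Euclidean algorithm to find gcd.
We find integers such that 14*x0 + 14*y0 = 14

Step 3: Scale the particular solution.
Multiply by 14/14 = 1:
m = 0, n = 1

Step 4: Verify.
14*(0) + 14*(1) = 14 = 14 ✓

m = 0, n = 1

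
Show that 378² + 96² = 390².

Compute a² + b² = 378² + 96² = 142884 + 9216 = 152100
Compute c² = 390² = 152100
Since 152100 = 152100, confirmed.

Yes, it is a Pythagorean triple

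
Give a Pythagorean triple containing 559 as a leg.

We need the other leg and hypotenuse such that 559² + x² = c².
Take x = 840, c = 1009: 559² + 840² = 312481 + 705600 = 1018081 = 1009² ✓
Triple: (559, 840, 1009)

(559, 840, 1009)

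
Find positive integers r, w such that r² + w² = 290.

Search for r with 290 - r² a perfect square.
r = 1: 290 - 1² = 290 - 1 = 289 = 17² ✓
So r = 1, w = 17.

r = 1, w = 17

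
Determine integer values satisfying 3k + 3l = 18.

Step 1: Check solvability.
gcd(3, 3) = 3
Since 3 divides 18, solutions exist.

Step 2: Apply extended Euclidean algorithm to find gcd.
We find integers such that 3*x0 + 3*y0 = 3

Step 3: Scale the particular solution.
Multiply by 18/3 = 6:
k = 0, l = 6

Step 4: Verify.
3*(0) + 3*(6) = 18 = 18 ✓

k = 0, l = 6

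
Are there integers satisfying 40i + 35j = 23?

Step 1: Compute gcd(40, 35).
gcd(40, 35) = 5

Step 2: Check divisibility.
Does 5 divide 23? 23 = 5 x 4 + 3, so no.

By the theorem on linear Diophantine equations, 40i + 35j = 23 has integer solutions if and only if gcd(40, 35) divides 23. Since 5 does not divide 23, no solutions exist.

No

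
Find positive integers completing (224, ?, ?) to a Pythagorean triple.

We need the other leg and hypotenuse such that 224² + x² = c².
Take x = 207, c = 305: 224² + 207² = 50176 + 42849 = 93025 = 305² ✓
Triple: (207, 224, 305)

(207, 224, 305)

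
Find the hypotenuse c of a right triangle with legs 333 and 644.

c² = a² + b² = 333² + 644² = 110889 + 414736 = 525625
c = sqrt(525625) = 725

725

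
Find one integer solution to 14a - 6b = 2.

Step 1: Check solvability.
gcd(14, 6) = 2
Since 2 divides 2, solutions exist.

Step 2: Apply extended Euclidean algorithm to find gcd.
We find integers such that 14*x0 + 6*y0 = 2

Step 3: Scale the particular solution.
Multiply by 2/2 = 1:
a = 1, b = 2

Step 4: Verify.
14*(1) - 6*(2) = 2 = 2 ✓

a = 1, b = 2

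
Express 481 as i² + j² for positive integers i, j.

We need to find integers i, j > 0 such that i² + j² = 481.
Trying i = 9: j² = 481 - 9² = 481 - 81 = 400
j = 20
Check: 9² + 20² = 81 + 400 = 481 ✓

481 = 9² + 20²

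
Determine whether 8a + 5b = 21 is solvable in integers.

Step 1: Compute gcd(8, 5).
gcd(8, 5) = 1

Step 2: Check divisibility.
Does 1 divide 21? 21 = 1 x 21, so yes.

By the theorem on linear Diophantine equations, 8a + 5b = 21 has integer solutions if and only if gcd(8, 5) divides 21. Since 1 | 21, solutions exist.

Yes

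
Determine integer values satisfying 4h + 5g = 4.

Step 1: Check solvability.
gcd(4, 5) = 1
Since 1 divides 4, solutions exist.

Step 2: Apply extended Euclidean algorithm to find gcd.
We find integers such that 4*x0 + 5*y0 = 1

Step 3: Scale the particular solution.
Multiply by 4/1 = 4:
h = -4, g = 4

Step 4: Verify.
4*(-4) + 5*(4) = 4 = 4 ✓

h = -4, g = 4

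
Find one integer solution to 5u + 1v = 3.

Step 1: Check solvability.
gcd(5, 1) = 1
Since 1 divides 3, solutions exist.

Step 2: Apply extended Euclidean algorithm to find gcd.
We find integers such that 5*x0 + 1*y0 = 1

Step 3: Scale the particular solution.
Multiply by 3/1 = 3:
u = 0, v = 3

Step 4: Verify.
5*(0) + 1*(3) = 3 = 3 ✓

u = 0, v = 3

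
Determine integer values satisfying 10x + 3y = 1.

Step 1: Check solvability.
gcd(10, 3) = 1
Since 1 divides 1, solutions exist.

Step 2: Apply extended Euclidean algorithm to find gcd.
We find integers such that 10*x0 + 3*y0 = 1

Step 3: Scale the particular solution.
Multiply by 1/1 = 1:
x = 1, y = -3

Step 4: Verify.
10*(1) + 3*(-3) = 1 = 1 ✓

x = 1, y = -3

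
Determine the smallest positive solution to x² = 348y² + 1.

We seek the smallest positive integers (x, y) with x² - 348y² = 1, i.e., x² = 348y² + 1.
Try successive y values:
y = 1: x² = 348·1² + 1 = 349, not a perfect square
y = 2: x² = 348·2² + 1 = 1393, not a perfect square
y = 3: x² = 348·3² + 1 = 3133, not a perfect square
... continuing the search (or via continued fractions) ...
y = 84: x² = 348·84² + 1 = 2455489, x = 1567 ✓

Verify: 1567² - 348·84² = 2455489 - 2455488 = 1 ✓

x = 1567, y = 84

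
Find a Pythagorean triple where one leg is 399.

We need the other leg and hypotenuse such that 399² + x² = c².
Take x = 468, c = 615: 399² + 468² = 159201 + 219024 = 378225 = 615² ✓
Triple: (399, 468, 615)

(399, 468, 615)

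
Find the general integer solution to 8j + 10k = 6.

Step 1: Compute gcd(8, 10) = 2.
Since 2 divides 6, solutions exist.

Step 2: Find a particular solution using extended Euclidean algorithm.
We get j₀ = -3, k₀ = 3.
Check: 8*-3 + 10*3 = 6 = 6 ✓

Step 3: Write the general solution.
j = -3 + (10/2)t = -3 + 5t
k = 3 - (8/2)t = 3 - 4t
for any integer t.

j = -3 + 5t, k = 3 - 4t for integer t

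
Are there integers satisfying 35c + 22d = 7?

Step 1: Compute gcd(35, 22).
gcd(35, 22) = 1

Step 2: Check divisibility.
Does 1 divide 7? 7 = 1 x 7, so yes.

By the theorem on linear Diophantine equations, 35c + 22d = 7 has integer solutions if and only if gcd(35, 22) divides 7. Since 1 | 7, solutions exist.

Yes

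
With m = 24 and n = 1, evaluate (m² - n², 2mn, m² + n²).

a = m² - n² = 576 - 1 = 575
b = 2mn = 2·24·1 = 48
c = m² + n² = 576 + 1 = 577
Verify: 575² + 48² = 330625 + 2304 = 332929 = 577² ✓

(575, 48, 577)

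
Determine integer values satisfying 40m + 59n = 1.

Step 1: Check solvability.
gcd(40, 59) = 1
Since 1 divides 1, solutions exist.

Step 2: Apply extended Euclidean algorithm to find gcd.
We find integers such that 40*x0 + 59*y0 = 1

Step 3: Scale the particular solution.
Multiply by 1/1 = 1:
m = -28, n = 19

Step 4: Verify.
40*(-28) + 59*(19) = 1 = 1 ✓

m = -28, n = 19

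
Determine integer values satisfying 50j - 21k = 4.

Step 1: Check solvability.
gcd(50, 21) = 1
Since 1 divides 4, solutions exist.

Step 2: Apply extended Euclidean algorithm to find gcd.
We find integers such that 50*x0 + 21*y0 = 1

Step 3: Scale the particular solution.
Multiply by 4/1 = 4:
j = 32, k = 76

Step 4: Verify.
50*(32) - 21*(76) = 4 = 4 ✓

j = 32, k = 76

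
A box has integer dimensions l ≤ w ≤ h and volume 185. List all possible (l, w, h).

Iterate l from 1 to ⌊185^(1/3)⌋. For each l dividing 185, iterate w ≥ l with w dividing 185/l, and set h = 185/(l·w).
Triples found (2): (1×1×185), (1×5×37)

(1×1×185), (1×5×37)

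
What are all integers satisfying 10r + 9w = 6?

Step 1: Compute gcd(10, 9) = 1.
Since 1 divides 6, solutions exist.

Step 2: Find a particular solution using extended Euclidean algorithm.
We get r₀ = 6, w₀ = -6.
Check: 10*6 + 9*-6 = 6 = 6 ✓

Step 3: Write the general solution.
r = 6 + (9/1)t = 6 + 9t
w = -6 - (10/1)t = -6 - 10t
for any integer t.

r = 6 + 9t, w = -6 - 10t for integer t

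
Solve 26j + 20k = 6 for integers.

Step 1: Check solvability.
gcd(26, 20) = 2
Since 2 divides 6, solutions exist.

Step 2: Apply extended Euclidean algorithm to find gcd.
We find integers such that 26*x0 + 20*y0 = 2

Step 3: Scale the particular solution.
Multiply by 6/2 = 3:
j = -9, k = 12

Step 4: Verify.
26*(-9) + 20*(12) = 6 = 6 ✓

j = -9, k = 12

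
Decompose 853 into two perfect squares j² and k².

We need to find integers j, k > 0 such that j² + k² = 853.
Trying j = 18: k² = 853 - 18² = 853 - 324 = 529
k = 23
Check: 18² + 23² = 324 + 529 = 853 ✓

853 = 18² + 23²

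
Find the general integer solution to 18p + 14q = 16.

Step 1: Compute gcd(18, 14) = 2.
Since 2 divides 16, solutions exist.

Step 2: Find a particular solution using extended Euclidean algorithm.
We get p₀ = -24, q₀ = 32.
Check: 18*-24 + 14*32 = 16 = 16 ✓

Step 3: Write the general solution.
p = -24 + (14/2)t = -24 + 7t
q = 32 - (18/2)t = 32 - 9t
for any integer t.

p = -24 + 7t, q = 32 - 9t for integer t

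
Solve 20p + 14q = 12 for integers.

Step 1: Check solvability.
gcd(20, 14) = 2
Since 2 divides 12, solutions exist.

Step 2: Apply extended Euclidean algorithm to find gcd.
We find integers such that 20*x0 + 14*y0 = 2

Step 3: Scale the particular solution.
Multiply by 12/2 = 6:
p = -12, q = 18

Step 4: Verify.
20*(-12) + 14*(18) = 12 = 12 ✓

p = -12, q = 18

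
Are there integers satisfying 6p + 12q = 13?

Step 1: Compute gcd(6, 12).
gcd(6, 12) = 6

Step 2: Check divisibility.
Does 6 divide 13? 13 = 6 x 2 + 1, so no.

By the theorem on linear Diophantine equations, 6p + 12q = 13 has integer solutions if and only if gcd(6, 12) divides 13. Since 6 does not divide 13, no solutions exist.

No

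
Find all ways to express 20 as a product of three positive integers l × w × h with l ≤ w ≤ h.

Iterate l from 1 to ⌊20^(1/3)⌋. For each l dividing 20, iterate w ≥ l with w dividing 20/l, and set h = 20/(l·w).
Triples found (4): (1×1×20), (1×2×10), (1×4×5), (2×2×5)

(1×1×20), (1×2×10), (1×4×5), (2×2×5)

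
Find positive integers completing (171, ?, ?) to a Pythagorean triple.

We need the other leg and hypotenuse such that 171² + x² = c².
Take x = 140, c = 221: 171² + 140² = 29241 + 19600 = 48841 = 221² ✓
Triple: (171, 140, 221)

(171, 140, 221)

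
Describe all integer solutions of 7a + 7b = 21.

Step 1: Compute gcd(7, 7) = 7.
Since 7 divides 21, solutions exist.

Step 2: Find a particular solution using extended Euclidean algorithm.
We get a₀ = 0, b₀ = 3.
Check: 7*0 + 7*3 = 21 = 21 ✓

Step 3: Write the general solution.
a = 0 + (7/7)t = 0 + 1t
b = 3 - (7/7)t = 3 - 1t
for any integer t.

a = 0 + 1t, b = 3 - 1t for integer t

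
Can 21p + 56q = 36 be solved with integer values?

Step 1: Compute gcd(21, 56).
gcd(21, 56) = 7

Step 2: Check divisibility.
Does 7 divide 36? 36 = 7 x 5 + 1, so no.

By the theorem on linear Diophantine equations, 21p + 56q = 36 has integer solutions if and only if gcd(21, 56) divides 36. Since 7 does not divide 36, no solutions exist.

No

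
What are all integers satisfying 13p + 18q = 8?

Step 1: Compute gcd(13, 18) = 1.
Since 1 divides 8, solutions exist.

Step 2: Find a particular solution using extended Euclidean algorithm.
We get p₀ = 56, q₀ = -40.
Check: 13*56 + 18*-40 = 8 = 8 ✓

Step 3: Write the general solution.
p = 56 + (18/1)t = 56 + 18t
q = -40 - (13/1)t = -40 - 13t
for any integer t.

p = 56 + 18t, q = -40 - 13t for integer t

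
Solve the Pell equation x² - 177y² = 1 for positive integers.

We seek the smallest positive integers (x, y) with x² - 177y² = 1, i.e., x² = 177y² + 1.
Try successive y values:
y = 1: x² = 177·1² + 1 = 178, not a perfect square
y = 2: x² = 177·2² + 1 = 709, not a perfect square
y = 3: x² = 177·3² + 1 = 1594, not a perfect square
... continuing the search (or via continued fractions) ...
y = 4692: x² = 177·4692² + 1 = 3896630929, x = 62423 ✓

Verify: 62423² - 177·4692² = 3896630929 - 3896630928 = 1 ✓

x = 62423, y = 4692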